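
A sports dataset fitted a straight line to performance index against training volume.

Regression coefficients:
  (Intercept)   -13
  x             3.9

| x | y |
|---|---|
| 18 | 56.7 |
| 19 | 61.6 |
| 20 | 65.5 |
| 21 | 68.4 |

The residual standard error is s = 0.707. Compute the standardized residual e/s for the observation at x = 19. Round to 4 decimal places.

0.7072

ŷ = -13 + 3.9·19 = 61.1
e = 61.6 − 61.1 = 0.5
e/s = 0.5 / 0.707 = 0.7072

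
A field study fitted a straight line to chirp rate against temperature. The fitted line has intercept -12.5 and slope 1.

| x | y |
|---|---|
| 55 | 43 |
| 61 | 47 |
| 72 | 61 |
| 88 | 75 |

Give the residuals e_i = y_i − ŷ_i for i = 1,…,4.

0.5, -1.5, 1.5, -0.5

x=55: ŷ = -12.5 + 55 = 42.5; e = 43 − 42.5 = 0.5
x=61: ŷ = -12.5 + 61 = 48.5; e = 47 − 48.5 = -1.5
x=72: ŷ = -12.5 + 72 = 59.5; e = 61 − 59.5 = 1.5
x=88: ŷ = -12.5 + 88 = 75.5; e = 75 − 75.5 = -0.5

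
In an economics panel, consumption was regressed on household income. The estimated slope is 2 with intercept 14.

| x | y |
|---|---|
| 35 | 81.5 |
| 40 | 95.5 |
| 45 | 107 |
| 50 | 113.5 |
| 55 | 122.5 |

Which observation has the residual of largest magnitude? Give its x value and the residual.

x = 45, r = 3

x=35: ŷ = 14 + 2·35 = 84; r = 81.5 − 84 = -2.5
x=40: ŷ = 14 + 2·40 = 94; r = 95.5 − 94 = 1.5
x=45: ŷ = 14 + 2·45 = 104; r = 107 − 104 = 3
x=50: ŷ = 14 + 2·50 = 114; r = 113.5 − 114 = -0.5
x=55: ŷ = 14 + 2·55 = 124; r = 122.5 − 124 = -1.5
Largest |r| is 3 at x = 45, residual 3.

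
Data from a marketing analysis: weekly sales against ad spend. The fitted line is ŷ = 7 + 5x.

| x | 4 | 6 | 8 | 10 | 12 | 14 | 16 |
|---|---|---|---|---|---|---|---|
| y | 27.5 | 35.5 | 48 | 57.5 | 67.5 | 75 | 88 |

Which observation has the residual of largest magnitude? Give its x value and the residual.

x = 14, r = -2

x=4: ŷ = 7 + 5·4 = 27; r = 27.5 − 27 = 0.5
x=6: ŷ = 7 + 5·6 = 37; r = 35.5 − 37 = -1.5
x=8: ŷ = 7 + 5·8 = 47; r = 48 − 47 = 1
x=10: ŷ = 7 + 5·10 = 57; r = 57.5 − 57 = 0.5
x=12: ŷ = 7 + 5·12 = 67; r = 67.5 − 67 = 0.5
x=14: ŷ = 7 + 5·14 = 77; r = 75 − 77 = -2
x=16: ŷ = 7 + 5·16 = 87; r = 88 − 87 = 1
Largest |r| is 2 at x = 14, residual -2.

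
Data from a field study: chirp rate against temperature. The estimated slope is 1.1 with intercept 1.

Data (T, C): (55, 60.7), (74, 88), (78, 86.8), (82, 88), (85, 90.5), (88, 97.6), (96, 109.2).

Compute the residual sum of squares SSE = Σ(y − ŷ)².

T=55: ŷ = 1 + 1.1·55 = 61.5; r = 60.7 − 61.5 = -0.8
T=74: ŷ = 1 + 1.1·74 = 82.4; r = 88 − 82.4 = 5.6
T=78: ŷ = 1 + 1.1·78 = 86.8; r = 86.8 − 86.8 = 0
T=82: ŷ = 1 + 1.1·82 = 91.2; r = 88 − 91.2 = -3.2
T=85: ŷ = 1 + 1.1·85 = 94.5; r = 90.5 − 94.5 = -4
T=88: ŷ = 1 + 1.1·88 = 97.8; r = 97.6 − 97.8 = -0.2
T=96: ŷ = 1 + 1.1·96 = 106.6; r = 109.2 − 106.6 = 2.6
SSE = 0.64 + 31.36 + 0 + 10.24 + 16 + 0.04 + 6.76 = 65.04

SSE = 65.04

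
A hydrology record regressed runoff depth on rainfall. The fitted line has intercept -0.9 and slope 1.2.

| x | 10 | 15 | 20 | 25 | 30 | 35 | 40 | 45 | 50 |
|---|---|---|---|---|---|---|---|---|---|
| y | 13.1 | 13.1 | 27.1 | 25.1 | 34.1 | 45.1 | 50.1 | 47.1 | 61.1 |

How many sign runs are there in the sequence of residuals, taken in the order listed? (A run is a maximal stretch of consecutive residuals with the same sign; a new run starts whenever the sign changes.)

x=10: ŷ = -0.9 + 1.2·10 = 11.1; e = 13.1 − 11.1 = 2
x=15: ŷ = -0.9 + 1.2·15 = 17.1; e = 13.1 − 17.1 = -4
x=20: ŷ = -0.9 + 1.2·20 = 23.1; e = 27.1 − 23.1 = 4
x=25: ŷ = -0.9 + 1.2·25 = 29.1; e = 25.1 − 29.1 = -4
x=30: ŷ = -0.9 + 1.2·30 = 35.1; e = 34.1 − 35.1 = -1
x=35: ŷ = -0.9 + 1.2·35 = 41.1; e = 45.1 − 41.1 = 4
x=40: ŷ = -0.9 + 1.2·40 = 47.1; e = 50.1 − 47.1 = 3
x=45: ŷ = -0.9 + 1.2·45 = 53.1; e = 47.1 − 53.1 = -6
x=50: ŷ = -0.9 + 1.2·50 = 59.1; e = 61.1 − 59.1 = 2
Signs: + − + − − + + − +
Runs: +×1, −×1, +×1, −×2, +×2, −×1, +×1 → 7

7 runs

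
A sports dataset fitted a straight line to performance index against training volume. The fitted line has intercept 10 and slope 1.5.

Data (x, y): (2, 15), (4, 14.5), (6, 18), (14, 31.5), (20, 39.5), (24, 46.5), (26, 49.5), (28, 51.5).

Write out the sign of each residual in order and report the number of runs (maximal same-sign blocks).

x=2: ŷ = 10 + 1.5·2 = 13; e = 15 − 13 = 2
x=4: ŷ = 10 + 1.5·4 = 16; e = 14.5 − 16 = -1.5
x=6: ŷ = 10 + 1.5·6 = 19; e = 18 − 19 = -1
x=14: ŷ = 10 + 1.5·14 = 31; e = 31.5 − 31 = 0.5
x=20: ŷ = 10 + 1.5·20 = 40; e = 39.5 − 40 = -0.5
x=24: ŷ = 10 + 1.5·24 = 46; e = 46.5 − 46 = 0.5
x=26: ŷ = 10 + 1.5·26 = 49; e = 49.5 − 49 = 0.5
x=28: ŷ = 10 + 1.5·28 = 52; e = 51.5 − 52 = -0.5
Signs: + − − + − + + −
Runs: +×1, −×2, +×1, −×1, +×2, −×1 → 6

6 runs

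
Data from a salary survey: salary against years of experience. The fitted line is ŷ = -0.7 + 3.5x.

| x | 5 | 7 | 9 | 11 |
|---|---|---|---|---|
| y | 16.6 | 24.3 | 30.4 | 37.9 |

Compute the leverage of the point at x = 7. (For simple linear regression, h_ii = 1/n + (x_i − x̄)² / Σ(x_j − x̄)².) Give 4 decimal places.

x̄ = (5 + 7 + 9 + 11)/4 = 8
Σ(x − x̄)² = 9 + 1 + 1 + 9 = 20
h = 1/4 + (-1)²/20 = 0.25 + 0.05 = 0.3000

h = 0.3000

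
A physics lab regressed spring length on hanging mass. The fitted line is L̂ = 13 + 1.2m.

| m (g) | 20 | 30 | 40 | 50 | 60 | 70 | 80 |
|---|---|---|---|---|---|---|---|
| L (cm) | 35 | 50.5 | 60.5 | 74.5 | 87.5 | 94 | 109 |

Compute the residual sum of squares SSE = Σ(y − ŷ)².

m=20: L̂ = 13 + 1.2·20 = 37; r = 35 − 37 = -2
m=30: L̂ = 13 + 1.2·30 = 49; r = 50.5 − 49 = 1.5
m=40: L̂ = 13 + 1.2·40 = 61; r = 60.5 − 61 = -0.5
m=50: L̂ = 13 + 1.2·50 = 73; r = 74.5 − 73 = 1.5
m=60: L̂ = 13 + 1.2·60 = 85; r = 87.5 − 85 = 2.5
m=70: L̂ = 13 + 1.2·70 = 97; r = 94 − 97 = -3
m=80: L̂ = 13 + 1.2·80 = 109; r = 109 − 109 = 0
SSE = 4 + 2.25 + 0.25 + 2.25 + 6.25 + 9 + 0 = 24

SSE = 24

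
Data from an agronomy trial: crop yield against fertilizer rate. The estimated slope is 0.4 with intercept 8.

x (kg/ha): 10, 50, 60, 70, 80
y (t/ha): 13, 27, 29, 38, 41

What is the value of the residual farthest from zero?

x=10: ŷ = 8 + 0.4·10 = 12; r = 13 − 12 = 1
x=50: ŷ = 8 + 0.4·50 = 28; r = 27 − 28 = -1
x=60: ŷ = 8 + 0.4·60 = 32; r = 29 − 32 = -3
x=70: ŷ = 8 + 0.4·70 = 36; r = 38 − 36 = 2
x=80: ŷ = 8 + 0.4·80 = 40; r = 41 − 40 = 1
Largest |r| is 3 at x = 60, residual -3.

r = -3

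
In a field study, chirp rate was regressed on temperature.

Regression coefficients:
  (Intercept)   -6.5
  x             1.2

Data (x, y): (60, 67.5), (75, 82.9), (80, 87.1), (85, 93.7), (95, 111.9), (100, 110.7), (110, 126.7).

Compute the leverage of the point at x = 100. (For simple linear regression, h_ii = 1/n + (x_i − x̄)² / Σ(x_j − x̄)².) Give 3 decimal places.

x̄ = (60 + 75 + 80 + 85 + 95 + 100 + 110)/7 = 86.4286
Σ(x − x̄)² = 698.469 + 130.612 + 41.3265 + 2.04082 + 73.4694 + 184.184 + 555.612 = 1685.71
h = 1/7 + (13.5714)²/1685.71 = 0.142857 + 0.109262 = 0.252

h = 0.252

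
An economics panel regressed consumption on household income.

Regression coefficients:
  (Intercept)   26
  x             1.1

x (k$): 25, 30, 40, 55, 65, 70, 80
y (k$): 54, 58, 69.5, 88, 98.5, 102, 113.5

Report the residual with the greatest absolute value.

x=25: ŷ = 26 + 1.1·25 = 53.5; r = 54 − 53.5 = 0.5
x=30: ŷ = 26 + 1.1·30 = 59; r = 58 − 59 = -1
x=40: ŷ = 26 + 1.1·40 = 70; r = 69.5 − 70 = -0.5
x=55: ŷ = 26 + 1.1·55 = 86.5; r = 88 − 86.5 = 1.5
x=65: ŷ = 26 + 1.1·65 = 97.5; r = 98.5 − 97.5 = 1
x=70: ŷ = 26 + 1.1·70 = 103; r = 102 − 103 = -1
x=80: ŷ = 26 + 1.1·80 = 114; r = 113.5 − 114 = -0.5
Largest |r| is 1.5 at x = 55, residual 1.5.

r = 1.5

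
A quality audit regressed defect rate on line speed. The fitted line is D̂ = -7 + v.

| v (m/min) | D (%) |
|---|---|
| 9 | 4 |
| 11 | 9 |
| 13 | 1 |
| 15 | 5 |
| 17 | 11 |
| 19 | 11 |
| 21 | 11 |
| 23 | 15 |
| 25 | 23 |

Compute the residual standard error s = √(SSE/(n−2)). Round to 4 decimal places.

s = 3.7796

v=9: D̂ = -7 + 9 = 2; e = 4 − 2 = 2
v=11: D̂ = -7 + 11 = 4; e = 9 − 4 = 5
v=13: D̂ = -7 + 13 = 6; e = 1 − 6 = -5
v=15: D̂ = -7 + 15 = 8; e = 5 − 8 = -3
v=17: D̂ = -7 + 17 = 10; e = 11 − 10 = 1
v=19: D̂ = -7 + 19 = 12; e = 11 − 12 = -1
v=21: D̂ = -7 + 21 = 14; e = 11 − 14 = -3
v=23: D̂ = -7 + 23 = 16; e = 15 − 16 = -1
v=25: D̂ = -7 + 25 = 18; e = 23 − 18 = 5
SSE = 4 + 25 + 25 + 9 + 1 + 1 + 9 + 1 + 25 = 100
s = √(100/7) = √14.2857 ≈ 3.7796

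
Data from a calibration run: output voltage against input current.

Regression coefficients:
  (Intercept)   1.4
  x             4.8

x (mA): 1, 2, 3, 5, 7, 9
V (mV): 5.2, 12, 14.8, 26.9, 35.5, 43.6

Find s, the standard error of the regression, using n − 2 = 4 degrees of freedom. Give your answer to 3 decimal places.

x=1: ŷ = 1.4 + 4.8·1 = 6.2; r = 5.2 − 6.2 = -1
x=2: ŷ = 1.4 + 4.8·2 = 11; r = 12 − 11 = 1
x=3: ŷ = 1.4 + 4.8·3 = 15.8; r = 14.8 − 15.8 = -1
x=5: ŷ = 1.4 + 4.8·5 = 25.4; r = 26.9 − 25.4 = 1.5
x=7: ŷ = 1.4 + 4.8·7 = 35; r = 35.5 − 35 = 0.5
x=9: ŷ = 1.4 + 4.8·9 = 44.6; r = 43.6 − 44.6 = -1
SSE = 1 + 1 + 1 + 2.25 + 0.25 + 1 = 6.5
s = √(6.5/4) = √1.625 ≈ 1.275

s = 1.275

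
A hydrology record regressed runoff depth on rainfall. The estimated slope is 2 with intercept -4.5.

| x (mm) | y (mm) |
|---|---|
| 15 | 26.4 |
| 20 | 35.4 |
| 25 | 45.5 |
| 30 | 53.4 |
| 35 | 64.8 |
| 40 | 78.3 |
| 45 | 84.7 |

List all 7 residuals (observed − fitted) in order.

0.9, -0.1, 0, -2.1, -0.7, 2.8, -0.8

x=15: ŷ = -4.5 + 2·15 = 25.5; e = 26.4 − 25.5 = 0.9
x=20: ŷ = -4.5 + 2·20 = 35.5; e = 35.4 − 35.5 = -0.1
x=25: ŷ = -4.5 + 2·25 = 45.5; e = 45.5 − 45.5 = 0
x=30: ŷ = -4.5 + 2·30 = 55.5; e = 53.4 − 55.5 = -2.1
x=35: ŷ = -4.5 + 2·35 = 65.5; e = 64.8 − 65.5 = -0.7
x=40: ŷ = -4.5 + 2·40 = 75.5; e = 78.3 − 75.5 = 2.8
x=45: ŷ = -4.5 + 2·45 = 85.5; e = 84.7 − 85.5 = -0.8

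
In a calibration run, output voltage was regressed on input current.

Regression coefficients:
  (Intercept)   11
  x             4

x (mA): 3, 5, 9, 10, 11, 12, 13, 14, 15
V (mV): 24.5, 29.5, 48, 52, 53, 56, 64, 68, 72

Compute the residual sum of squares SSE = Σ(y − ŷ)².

SSE = 22.5

x=3: V̂ = 11 + 4·3 = 23; r = 24.5 − 23 = 1.5
x=5: V̂ = 11 + 4·5 = 31; r = 29.5 − 31 = -1.5
x=9: V̂ = 11 + 4·9 = 47; r = 48 − 47 = 1
x=10: V̂ = 11 + 4·10 = 51; r = 52 − 51 = 1
x=11: V̂ = 11 + 4·11 = 55; r = 53 − 55 = -2
x=12: V̂ = 11 + 4·12 = 59; r = 56 − 59 = -3
x=13: V̂ = 11 + 4·13 = 63; r = 64 − 63 = 1
x=14: V̂ = 11 + 4·14 = 67; r = 68 − 67 = 1
x=15: V̂ = 11 + 4·15 = 71; r = 72 − 71 = 1
SSE = 2.25 + 2.25 + 1 + 1 + 4 + 9 + 1 + 1 + 1 = 22.5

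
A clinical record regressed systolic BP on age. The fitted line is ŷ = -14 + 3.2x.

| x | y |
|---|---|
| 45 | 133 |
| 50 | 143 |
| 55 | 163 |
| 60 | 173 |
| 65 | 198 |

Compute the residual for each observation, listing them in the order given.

3, -3, 1, -5, 4

x=45: ŷ = -14 + 3.2·45 = 130; e = 133 − 130 = 3
x=50: ŷ = -14 + 3.2·50 = 146; e = 143 − 146 = -3
x=55: ŷ = -14 + 3.2·55 = 162; e = 163 − 162 = 1
x=60: ŷ = -14 + 3.2·60 = 178; e = 173 − 178 = -5
x=65: ŷ = -14 + 3.2·65 = 194; e = 198 − 194 = 4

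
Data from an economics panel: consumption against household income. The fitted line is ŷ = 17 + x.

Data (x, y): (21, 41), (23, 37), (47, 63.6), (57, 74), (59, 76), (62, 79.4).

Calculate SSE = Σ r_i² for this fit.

SSE = 18.32

x=21: ŷ = 17 + 21 = 38; r = 41 − 38 = 3
x=23: ŷ = 17 + 23 = 40; r = 37 − 40 = -3
x=47: ŷ = 17 + 47 = 64; r = 63.6 − 64 = -0.4
x=57: ŷ = 17 + 57 = 74; r = 74 − 74 = 0
x=59: ŷ = 17 + 59 = 76; r = 76 − 76 = 0
x=62: ŷ = 17 + 62 = 79; r = 79.4 − 79 = 0.4
SSE = 9 + 9 + 0.16 + 0 + 0 + 0.16 = 18.32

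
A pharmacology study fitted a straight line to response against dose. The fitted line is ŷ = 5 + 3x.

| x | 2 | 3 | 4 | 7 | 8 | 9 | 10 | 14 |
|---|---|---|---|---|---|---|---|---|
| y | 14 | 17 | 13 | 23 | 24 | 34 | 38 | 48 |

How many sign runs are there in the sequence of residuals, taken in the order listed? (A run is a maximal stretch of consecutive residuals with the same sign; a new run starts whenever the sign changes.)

x=2: ŷ = 5 + 3·2 = 11; e = 14 − 11 = 3
x=3: ŷ = 5 + 3·3 = 14; e = 17 − 14 = 3
x=4: ŷ = 5 + 3·4 = 17; e = 13 − 17 = -4
x=7: ŷ = 5 + 3·7 = 26; e = 23 − 26 = -3
x=8: ŷ = 5 + 3·8 = 29; e = 24 − 29 = -5
x=9: ŷ = 5 + 3·9 = 32; e = 34 − 32 = 2
x=10: ŷ = 5 + 3·10 = 35; e = 38 − 35 = 3
x=14: ŷ = 5 + 3·14 = 47; e = 48 − 47 = 1
Signs: + + − − − + + +
Runs: +×2, −×3, +×3 → 3

3 runs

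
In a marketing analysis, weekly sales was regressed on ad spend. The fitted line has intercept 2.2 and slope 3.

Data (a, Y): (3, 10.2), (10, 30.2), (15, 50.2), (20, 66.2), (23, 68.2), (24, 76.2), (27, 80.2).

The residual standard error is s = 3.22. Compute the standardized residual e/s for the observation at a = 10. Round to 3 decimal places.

-0.621

Ŷ = 2.2 + 3·10 = 32.2
e = 30.2 − 32.2 = -2
e/s = -2 / 3.22 = -0.621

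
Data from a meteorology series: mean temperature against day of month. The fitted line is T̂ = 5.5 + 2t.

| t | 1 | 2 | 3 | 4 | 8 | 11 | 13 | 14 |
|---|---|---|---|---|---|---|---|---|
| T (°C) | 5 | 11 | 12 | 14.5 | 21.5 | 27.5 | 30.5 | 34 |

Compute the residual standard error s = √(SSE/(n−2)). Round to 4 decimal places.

t=1: T̂ = 5.5 + 2·1 = 7.5; e = 5 − 7.5 = -2.5
t=2: T̂ = 5.5 + 2·2 = 9.5; e = 11 − 9.5 = 1.5
t=3: T̂ = 5.5 + 2·3 = 11.5; e = 12 − 11.5 = 0.5
t=4: T̂ = 5.5 + 2·4 = 13.5; e = 14.5 − 13.5 = 1
t=8: T̂ = 5.5 + 2·8 = 21.5; e = 21.5 − 21.5 = 0
t=11: T̂ = 5.5 + 2·11 = 27.5; e = 27.5 − 27.5 = 0
t=13: T̂ = 5.5 + 2·13 = 31.5; e = 30.5 − 31.5 = -1
t=14: T̂ = 5.5 + 2·14 = 33.5; e = 34 − 33.5 = 0.5
SSE = 6.25 + 2.25 + 0.25 + 1 + 0 + 0 + 1 + 0.25 = 11
s = √(11/6) = √1.83333 ≈ 1.3540

s = 1.3540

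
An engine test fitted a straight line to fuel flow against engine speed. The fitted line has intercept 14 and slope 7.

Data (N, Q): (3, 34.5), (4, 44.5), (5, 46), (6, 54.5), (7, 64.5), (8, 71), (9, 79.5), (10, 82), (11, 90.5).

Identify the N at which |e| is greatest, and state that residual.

N=3: Q̂ = 14 + 7·3 = 35; e = 34.5 − 35 = -0.5
N=4: Q̂ = 14 + 7·4 = 42; e = 44.5 − 42 = 2.5
N=5: Q̂ = 14 + 7·5 = 49; e = 46 − 49 = -3
N=6: Q̂ = 14 + 7·6 = 56; e = 54.5 − 56 = -1.5
N=7: Q̂ = 14 + 7·7 = 63; e = 64.5 − 63 = 1.5
N=8: Q̂ = 14 + 7·8 = 70; e = 71 − 70 = 1
N=9: Q̂ = 14 + 7·9 = 77; e = 79.5 − 77 = 2.5
N=10: Q̂ = 14 + 7·10 = 84; e = 82 − 84 = -2
N=11: Q̂ = 14 + 7·11 = 91; e = 90.5 − 91 = -0.5
Largest |e| is 3 at N = 5, residual -3.

N = 5, e = -3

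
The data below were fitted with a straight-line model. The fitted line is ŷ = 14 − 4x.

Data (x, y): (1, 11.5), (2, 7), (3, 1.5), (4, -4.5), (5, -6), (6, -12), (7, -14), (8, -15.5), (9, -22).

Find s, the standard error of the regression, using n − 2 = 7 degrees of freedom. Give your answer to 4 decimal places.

s = 1.6903

x=1: ŷ = 14 − 4·1 = 10; e = 11.5 − 10 = 1.5
x=2: ŷ = 14 − 4·2 = 6; e = 7 − 6 = 1
x=3: ŷ = 14 − 4·3 = 2; e = 1.5 − 2 = -0.5
x=4: ŷ = 14 − 4·4 = -2; e = -4.5 − (-2) = -2.5
x=5: ŷ = 14 − 4·5 = -6; e = -6 − (-6) = 0
x=6: ŷ = 14 − 4·6 = -10; e = -12 − (-10) = -2
x=7: ŷ = 14 − 4·7 = -14; e = -14 − (-14) = 0
x=8: ŷ = 14 − 4·8 = -18; e = -15.5 − (-18) = 2.5
x=9: ŷ = 14 − 4·9 = -22; e = -22 − (-22) = 0
SSE = 2.25 + 1 + 0.25 + 6.25 + 0 + 4 + 0 + 6.25 + 0 = 20
s = √(20/7) = √2.85714 ≈ 1.6903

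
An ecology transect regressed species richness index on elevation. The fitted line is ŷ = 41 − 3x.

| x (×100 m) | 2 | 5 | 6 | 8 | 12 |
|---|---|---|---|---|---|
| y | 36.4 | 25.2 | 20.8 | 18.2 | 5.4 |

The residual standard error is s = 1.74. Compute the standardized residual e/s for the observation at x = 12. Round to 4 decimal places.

0.2299

ŷ = 41 − 3·12 = 5
e = 5.4 − 5 = 0.4
e/s = 0.4 / 1.74 = 0.2299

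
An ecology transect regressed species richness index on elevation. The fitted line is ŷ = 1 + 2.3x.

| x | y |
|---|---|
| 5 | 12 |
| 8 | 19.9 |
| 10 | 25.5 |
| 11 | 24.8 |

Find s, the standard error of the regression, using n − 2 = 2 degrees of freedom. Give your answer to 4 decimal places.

x=5: ŷ = 1 + 2.3·5 = 12.5; r = 12 − 12.5 = -0.5
x=8: ŷ = 1 + 2.3·8 = 19.4; r = 19.9 − 19.4 = 0.5
x=10: ŷ = 1 + 2.3·10 = 24; r = 25.5 − 24 = 1.5
x=11: ŷ = 1 + 2.3·11 = 26.3; r = 24.8 − 26.3 = -1.5
SSE = 0.25 + 0.25 + 2.25 + 2.25 = 5
s = √(5/2) = √2.5 ≈ 1.5811

s = 1.5811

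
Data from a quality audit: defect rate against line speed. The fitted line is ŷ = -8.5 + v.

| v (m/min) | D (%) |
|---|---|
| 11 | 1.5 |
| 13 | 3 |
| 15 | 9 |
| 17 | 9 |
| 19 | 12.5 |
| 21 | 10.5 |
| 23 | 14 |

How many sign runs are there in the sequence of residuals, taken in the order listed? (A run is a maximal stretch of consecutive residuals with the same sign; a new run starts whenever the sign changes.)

v=11: ŷ = -8.5 + 11 = 2.5; r = 1.5 − 2.5 = -1
v=13: ŷ = -8.5 + 13 = 4.5; r = 3 − 4.5 = -1.5
v=15: ŷ = -8.5 + 15 = 6.5; r = 9 − 6.5 = 2.5
v=17: ŷ = -8.5 + 17 = 8.5; r = 9 − 8.5 = 0.5
v=19: ŷ = -8.5 + 19 = 10.5; r = 12.5 − 10.5 = 2
v=21: ŷ = -8.5 + 21 = 12.5; r = 10.5 − 12.5 = -2
v=23: ŷ = -8.5 + 23 = 14.5; r = 14 − 14.5 = -0.5
Signs: − − + + + − −
Runs: −×2, +×3, −×2 → 3

3 runs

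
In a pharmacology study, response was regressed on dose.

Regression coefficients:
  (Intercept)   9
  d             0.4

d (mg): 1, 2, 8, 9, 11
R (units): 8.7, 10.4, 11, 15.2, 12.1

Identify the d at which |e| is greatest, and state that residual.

d=1: ŷ = 9 + 0.4·1 = 9.4; e = 8.7 − 9.4 = -0.7
d=2: ŷ = 9 + 0.4·2 = 9.8; e = 10.4 − 9.8 = 0.6
d=8: ŷ = 9 + 0.4·8 = 12.2; e = 11 − 12.2 = -1.2
d=9: ŷ = 9 + 0.4·9 = 12.6; e = 15.2 − 12.6 = 2.6
d=11: ŷ = 9 + 0.4·11 = 13.4; e = 12.1 − 13.4 = -1.3
Largest |e| is 2.6 at d = 9, residual 2.6.

d = 9, e = 2.6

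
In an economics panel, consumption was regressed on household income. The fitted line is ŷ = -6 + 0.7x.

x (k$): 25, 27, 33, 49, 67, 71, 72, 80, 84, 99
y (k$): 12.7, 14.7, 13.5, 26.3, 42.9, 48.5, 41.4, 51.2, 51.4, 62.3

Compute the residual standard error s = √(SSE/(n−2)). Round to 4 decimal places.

s = 2.7857

x=25: ŷ = -6 + 0.7·25 = 11.5; r = 12.7 − 11.5 = 1.2
x=27: ŷ = -6 + 0.7·27 = 12.9; r = 14.7 − 12.9 = 1.8
x=33: ŷ = -6 + 0.7·33 = 17.1; r = 13.5 − 17.1 = -3.6
x=49: ŷ = -6 + 0.7·49 = 28.3; r = 26.3 − 28.3 = -2
x=67: ŷ = -6 + 0.7·67 = 40.9; r = 42.9 − 40.9 = 2
x=71: ŷ = -6 + 0.7·71 = 43.7; r = 48.5 − 43.7 = 4.8
x=72: ŷ = -6 + 0.7·72 = 44.4; r = 41.4 − 44.4 = -3
x=80: ŷ = -6 + 0.7·80 = 50; r = 51.2 − 50 = 1.2
x=84: ŷ = -6 + 0.7·84 = 52.8; r = 51.4 − 52.8 = -1.4
x=99: ŷ = -6 + 0.7·99 = 63.3; r = 62.3 − 63.3 = -1
SSE = 1.44 + 3.24 + 12.96 + 4 + 4 + 23.04 + 9 + 1.44 + 1.96 + 1 = 62.08
s = √(62.08/8) = √7.76 ≈ 2.7857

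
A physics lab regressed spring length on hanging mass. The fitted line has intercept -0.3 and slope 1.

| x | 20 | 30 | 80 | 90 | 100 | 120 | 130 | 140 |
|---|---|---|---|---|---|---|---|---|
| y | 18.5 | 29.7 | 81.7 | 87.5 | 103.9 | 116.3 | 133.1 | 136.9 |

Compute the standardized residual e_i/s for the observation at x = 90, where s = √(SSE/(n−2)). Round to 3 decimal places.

x=20: ŷ = -0.3 + 20 = 19.7; e = 18.5 − 19.7 = -1.2
x=30: ŷ = -0.3 + 30 = 29.7; e = 29.7 − 29.7 = 0
x=80: ŷ = -0.3 + 80 = 79.7; e = 81.7 − 79.7 = 2
x=90: ŷ = -0.3 + 90 = 89.7; e = 87.5 − 89.7 = -2.2
x=100: ŷ = -0.3 + 100 = 99.7; e = 103.9 − 99.7 = 4.2
x=120: ŷ = -0.3 + 120 = 119.7; e = 116.3 − 119.7 = -3.4
x=130: ŷ = -0.3 + 130 = 129.7; e = 133.1 − 129.7 = 3.4
x=140: ŷ = -0.3 + 140 = 139.7; e = 136.9 − 139.7 = -2.8
SSE = 1.44 + 0 + 4 + 4.84 + 17.64 + 11.56 + 11.56 + 7.84 = 58.88
s = √(58.88/6) = 3.13262
e/s = -2.2 / 3.13262 = -0.702

-0.702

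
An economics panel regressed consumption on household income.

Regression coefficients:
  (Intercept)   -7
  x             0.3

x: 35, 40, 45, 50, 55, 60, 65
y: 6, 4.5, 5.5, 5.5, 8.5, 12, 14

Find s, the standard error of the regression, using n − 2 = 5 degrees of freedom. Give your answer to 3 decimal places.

s = 1.897

x=35: ŷ = -7 + 0.3·35 = 3.5; e = 6 − 3.5 = 2.5
x=40: ŷ = -7 + 0.3·40 = 5; e = 4.5 − 5 = -0.5
x=45: ŷ = -7 + 0.3·45 = 6.5; e = 5.5 − 6.5 = -1
x=50: ŷ = -7 + 0.3·50 = 8; e = 5.5 − 8 = -2.5
x=55: ŷ = -7 + 0.3·55 = 9.5; e = 8.5 − 9.5 = -1
x=60: ŷ = -7 + 0.3·60 = 11; e = 12 − 11 = 1
x=65: ŷ = -7 + 0.3·65 = 12.5; e = 14 − 12.5 = 1.5
SSE = 6.25 + 0.25 + 1 + 6.25 + 1 + 1 + 2.25 = 18
s = √(18/5) = √3.6 ≈ 1.897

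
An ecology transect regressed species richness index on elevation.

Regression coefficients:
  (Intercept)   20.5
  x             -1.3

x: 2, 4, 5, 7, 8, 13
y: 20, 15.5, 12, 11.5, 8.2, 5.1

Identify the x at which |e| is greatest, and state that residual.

x = 2, e = 2.1

x=2: ŷ = 20.5 − 1.3·2 = 17.9; e = 20 − 17.9 = 2.1
x=4: ŷ = 20.5 − 1.3·4 = 15.3; e = 15.5 − 15.3 = 0.2
x=5: ŷ = 20.5 − 1.3·5 = 14; e = 12 − 14 = -2
x=7: ŷ = 20.5 − 1.3·7 = 11.4; e = 11.5 − 11.4 = 0.1
x=8: ŷ = 20.5 − 1.3·8 = 10.1; e = 8.2 − 10.1 = -1.9
x=13: ŷ = 20.5 − 1.3·13 = 3.6; e = 5.1 − 3.6 = 1.5
Largest |e| is 2.1 at x = 2, residual 2.1.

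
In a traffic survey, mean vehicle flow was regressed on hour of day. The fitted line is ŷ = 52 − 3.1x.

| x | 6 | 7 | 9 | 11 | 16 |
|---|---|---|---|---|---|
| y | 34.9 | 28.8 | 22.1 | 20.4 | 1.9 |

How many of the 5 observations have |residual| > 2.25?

x=6: ŷ = 52 − 3.1·6 = 33.4; r = 34.9 − 33.4 = 1.5
x=7: ŷ = 52 − 3.1·7 = 30.3; r = 28.8 − 30.3 = -1.5
x=9: ŷ = 52 − 3.1·9 = 24.1; r = 22.1 − 24.1 = -2
x=11: ŷ = 52 − 3.1·11 = 17.9; r = 20.4 − 17.9 = 2.5
x=16: ŷ = 52 − 3.1·16 = 2.4; r = 1.9 − 2.4 = -0.5
|r| > 2.25: x=11 (|r|=2.5) → 1

1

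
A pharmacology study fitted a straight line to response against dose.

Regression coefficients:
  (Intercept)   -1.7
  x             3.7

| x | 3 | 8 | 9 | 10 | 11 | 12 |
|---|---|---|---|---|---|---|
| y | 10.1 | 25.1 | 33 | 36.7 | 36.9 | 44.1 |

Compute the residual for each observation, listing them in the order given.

0.7, -2.8, 1.4, 1.4, -2.1, 1.4

x=3: ŷ = -1.7 + 3.7·3 = 9.4; r = 10.1 − 9.4 = 0.7
x=8: ŷ = -1.7 + 3.7·8 = 27.9; r = 25.1 − 27.9 = -2.8
x=9: ŷ = -1.7 + 3.7·9 = 31.6; r = 33 − 31.6 = 1.4
x=10: ŷ = -1.7 + 3.7·10 = 35.3; r = 36.7 − 35.3 = 1.4
x=11: ŷ = -1.7 + 3.7·11 = 39; r = 36.9 − 39 = -2.1
x=12: ŷ = -1.7 + 3.7·12 = 42.7; r = 44.1 − 42.7 = 1.4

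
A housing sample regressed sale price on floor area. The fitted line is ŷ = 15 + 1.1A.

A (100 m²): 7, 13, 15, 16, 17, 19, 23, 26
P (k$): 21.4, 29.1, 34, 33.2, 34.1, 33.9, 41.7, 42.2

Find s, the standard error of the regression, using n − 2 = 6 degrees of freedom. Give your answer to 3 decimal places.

A=7: ŷ = 15 + 1.1·7 = 22.7; e = 21.4 − 22.7 = -1.3
A=13: ŷ = 15 + 1.1·13 = 29.3; e = 29.1 − 29.3 = -0.2
A=15: ŷ = 15 + 1.1·15 = 31.5; e = 34 − 31.5 = 2.5
A=16: ŷ = 15 + 1.1·16 = 32.6; e = 33.2 − 32.6 = 0.6
A=17: ŷ = 15 + 1.1·17 = 33.7; e = 34.1 − 33.7 = 0.4
A=19: ŷ = 15 + 1.1·19 = 35.9; e = 33.9 − 35.9 = -2
A=23: ŷ = 15 + 1.1·23 = 40.3; e = 41.7 − 40.3 = 1.4
A=26: ŷ = 15 + 1.1·26 = 43.6; e = 42.2 − 43.6 = -1.4
SSE = 1.69 + 0.04 + 6.25 + 0.36 + 0.16 + 4 + 1.96 + 1.96 = 16.42
s = √(16.42/6) = √2.73667 ≈ 1.654

s = 1.654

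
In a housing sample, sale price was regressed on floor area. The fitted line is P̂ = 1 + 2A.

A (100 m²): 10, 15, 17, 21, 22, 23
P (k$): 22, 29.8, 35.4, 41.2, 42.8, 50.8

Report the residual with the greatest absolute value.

e = 3.8

A=10: P̂ = 1 + 2·10 = 21; e = 22 − 21 = 1
A=15: P̂ = 1 + 2·15 = 31; e = 29.8 − 31 = -1.2
A=17: P̂ = 1 + 2·17 = 35; e = 35.4 − 35 = 0.4
A=21: P̂ = 1 + 2·21 = 43; e = 41.2 − 43 = -1.8
A=22: P̂ = 1 + 2·22 = 45; e = 42.8 − 45 = -2.2
A=23: P̂ = 1 + 2·23 = 47; e = 50.8 − 47 = 3.8
Largest |e| is 3.8 at A = 23, residual 3.8.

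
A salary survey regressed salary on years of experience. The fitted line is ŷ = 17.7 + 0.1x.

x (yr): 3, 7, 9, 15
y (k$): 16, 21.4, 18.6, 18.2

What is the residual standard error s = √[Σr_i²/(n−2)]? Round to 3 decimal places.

x=3: ŷ = 17.7 + 0.1·3 = 18; r = 16 − 18 = -2
x=7: ŷ = 17.7 + 0.1·7 = 18.4; r = 21.4 − 18.4 = 3
x=9: ŷ = 17.7 + 0.1·9 = 18.6; r = 18.6 − 18.6 = 0
x=15: ŷ = 17.7 + 0.1·15 = 19.2; r = 18.2 − 19.2 = -1
SSE = 4 + 9 + 0 + 1 = 14
s = √(14/2) = √7 ≈ 2.646

s = 2.646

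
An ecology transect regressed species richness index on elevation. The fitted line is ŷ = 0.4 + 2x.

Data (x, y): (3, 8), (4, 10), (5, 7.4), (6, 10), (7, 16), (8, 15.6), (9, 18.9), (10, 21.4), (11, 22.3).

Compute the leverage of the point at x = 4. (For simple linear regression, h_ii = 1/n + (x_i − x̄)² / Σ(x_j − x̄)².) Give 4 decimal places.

h = 0.2611

x̄ = (3 + 4 + 5 + 6 + 7 + 8 + 9 + 10 + 11)/9 = 7
Σ(x − x̄)² = 16 + 9 + 4 + 1 + 0 + 1 + 4 + 9 + 16 = 60
h = 1/9 + (-3)²/60 = 0.111111 + 0.15 = 0.2611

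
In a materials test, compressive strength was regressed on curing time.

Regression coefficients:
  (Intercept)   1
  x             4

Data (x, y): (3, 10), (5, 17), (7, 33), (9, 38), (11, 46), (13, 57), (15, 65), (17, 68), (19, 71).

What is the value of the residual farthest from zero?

e = -6

x=3: ŷ = 1 + 4·3 = 13; e = 10 − 13 = -3
x=5: ŷ = 1 + 4·5 = 21; e = 17 − 21 = -4
x=7: ŷ = 1 + 4·7 = 29; e = 33 − 29 = 4
x=9: ŷ = 1 + 4·9 = 37; e = 38 − 37 = 1
x=11: ŷ = 1 + 4·11 = 45; e = 46 − 45 = 1
x=13: ŷ = 1 + 4·13 = 53; e = 57 − 53 = 4
x=15: ŷ = 1 + 4·15 = 61; e = 65 − 61 = 4
x=17: ŷ = 1 + 4·17 = 69; e = 68 − 69 = -1
x=19: ŷ = 1 + 4·19 = 77; e = 71 − 77 = -6
Largest |e| is 6 at x = 19, residual -6.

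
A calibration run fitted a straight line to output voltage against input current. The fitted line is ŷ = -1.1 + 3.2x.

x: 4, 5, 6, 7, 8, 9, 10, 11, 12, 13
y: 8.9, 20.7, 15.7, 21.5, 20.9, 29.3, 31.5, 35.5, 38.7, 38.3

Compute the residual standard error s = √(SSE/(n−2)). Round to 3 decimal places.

x=4: ŷ = -1.1 + 3.2·4 = 11.7; e = 8.9 − 11.7 = -2.8
x=5: ŷ = -1.1 + 3.2·5 = 14.9; e = 20.7 − 14.9 = 5.8
x=6: ŷ = -1.1 + 3.2·6 = 18.1; e = 15.7 − 18.1 = -2.4
x=7: ŷ = -1.1 + 3.2·7 = 21.3; e = 21.5 − 21.3 = 0.2
x=8: ŷ = -1.1 + 3.2·8 = 24.5; e = 20.9 − 24.5 = -3.6
x=9: ŷ = -1.1 + 3.2·9 = 27.7; e = 29.3 − 27.7 = 1.6
x=10: ŷ = -1.1 + 3.2·10 = 30.9; e = 31.5 − 30.9 = 0.6
x=11: ŷ = -1.1 + 3.2·11 = 34.1; e = 35.5 − 34.1 = 1.4
x=12: ŷ = -1.1 + 3.2·12 = 37.3; e = 38.7 − 37.3 = 1.4
x=13: ŷ = -1.1 + 3.2·13 = 40.5; e = 38.3 − 40.5 = -2.2
SSE = 7.84 + 33.64 + 5.76 + 0.04 + 12.96 + 2.56 + 0.36 + 1.96 + 1.96 + 4.84 = 71.92
s = √(71.92/8) = √8.99 ≈ 2.998

s = 2.998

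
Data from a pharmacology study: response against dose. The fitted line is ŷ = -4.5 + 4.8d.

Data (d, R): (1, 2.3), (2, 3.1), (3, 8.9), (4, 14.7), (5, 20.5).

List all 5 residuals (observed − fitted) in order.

d=1: ŷ = -4.5 + 4.8·1 = 0.3; e = 2.3 − 0.3 = 2
d=2: ŷ = -4.5 + 4.8·2 = 5.1; e = 3.1 − 5.1 = -2
d=3: ŷ = -4.5 + 4.8·3 = 9.9; e = 8.9 − 9.9 = -1
d=4: ŷ = -4.5 + 4.8·4 = 14.7; e = 14.7 − 14.7 = 0
d=5: ŷ = -4.5 + 4.8·5 = 19.5; e = 20.5 − 19.5 = 1

2, -2, -1, 0, 1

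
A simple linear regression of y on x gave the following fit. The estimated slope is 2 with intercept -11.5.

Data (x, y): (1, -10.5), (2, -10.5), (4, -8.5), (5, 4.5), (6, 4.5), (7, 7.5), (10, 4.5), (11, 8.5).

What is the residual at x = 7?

ŷ = -11.5 + 2·7 = 2.5
r = 7.5 − 2.5 = 5

r = 5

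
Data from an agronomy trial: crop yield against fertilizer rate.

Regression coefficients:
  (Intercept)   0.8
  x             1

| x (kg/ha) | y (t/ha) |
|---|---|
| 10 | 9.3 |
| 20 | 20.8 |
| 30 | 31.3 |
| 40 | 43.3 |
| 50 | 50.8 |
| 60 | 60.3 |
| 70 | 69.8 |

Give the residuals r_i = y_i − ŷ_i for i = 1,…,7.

-1.5, 0, 0.5, 2.5, 0, -0.5, -1

x=10: ŷ = 0.8 + 10 = 10.8; r = 9.3 − 10.8 = -1.5
x=20: ŷ = 0.8 + 20 = 20.8; r = 20.8 − 20.8 = 0
x=30: ŷ = 0.8 + 30 = 30.8; r = 31.3 − 30.8 = 0.5
x=40: ŷ = 0.8 + 40 = 40.8; r = 43.3 − 40.8 = 2.5
x=50: ŷ = 0.8 + 50 = 50.8; r = 50.8 − 50.8 = 0
x=60: ŷ = 0.8 + 60 = 60.8; r = 60.3 − 60.8 = -0.5
x=70: ŷ = 0.8 + 70 = 70.8; r = 69.8 − 70.8 = -1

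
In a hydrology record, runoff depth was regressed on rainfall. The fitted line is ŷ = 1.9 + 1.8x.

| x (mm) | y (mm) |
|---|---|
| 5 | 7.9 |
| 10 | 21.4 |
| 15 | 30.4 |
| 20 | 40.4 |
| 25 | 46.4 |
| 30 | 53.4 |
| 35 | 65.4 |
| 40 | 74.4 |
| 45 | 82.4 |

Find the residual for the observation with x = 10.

ŷ = 1.9 + 1.8·10 = 19.9
r = 21.4 − 19.9 = 1.5

r = 1.5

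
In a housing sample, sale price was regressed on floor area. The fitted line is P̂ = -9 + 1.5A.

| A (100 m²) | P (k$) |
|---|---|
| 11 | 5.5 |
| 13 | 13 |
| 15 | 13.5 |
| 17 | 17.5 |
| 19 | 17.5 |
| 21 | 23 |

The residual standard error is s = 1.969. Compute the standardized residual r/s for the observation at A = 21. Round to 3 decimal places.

P̂ = -9 + 1.5·21 = 22.5
r = 23 − 22.5 = 0.5
r/s = 0.5 / 1.969 = 0.254

0.254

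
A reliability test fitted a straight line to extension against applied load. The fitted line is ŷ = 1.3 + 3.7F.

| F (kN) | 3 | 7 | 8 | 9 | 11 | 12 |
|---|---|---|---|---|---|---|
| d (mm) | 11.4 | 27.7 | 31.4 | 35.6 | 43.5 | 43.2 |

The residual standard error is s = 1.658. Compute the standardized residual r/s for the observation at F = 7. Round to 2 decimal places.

0.30

ŷ = 1.3 + 3.7·7 = 27.2
r = 27.7 − 27.2 = 0.5
r/s = 0.5 / 1.658 = 0.30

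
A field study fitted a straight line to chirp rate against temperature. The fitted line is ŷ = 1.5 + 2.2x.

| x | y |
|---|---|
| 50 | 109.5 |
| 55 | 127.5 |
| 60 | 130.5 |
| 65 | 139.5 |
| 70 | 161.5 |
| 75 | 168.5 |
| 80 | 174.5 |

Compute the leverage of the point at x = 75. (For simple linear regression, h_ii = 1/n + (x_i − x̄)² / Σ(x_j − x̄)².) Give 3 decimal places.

h = 0.286

x̄ = (50 + 55 + 60 + 65 + 70 + 75 + 80)/7 = 65
Σ(x − x̄)² = 225 + 100 + 25 + 0 + 25 + 100 + 225 = 700
h = 1/7 + (10)²/700 = 0.142857 + 0.142857 = 0.286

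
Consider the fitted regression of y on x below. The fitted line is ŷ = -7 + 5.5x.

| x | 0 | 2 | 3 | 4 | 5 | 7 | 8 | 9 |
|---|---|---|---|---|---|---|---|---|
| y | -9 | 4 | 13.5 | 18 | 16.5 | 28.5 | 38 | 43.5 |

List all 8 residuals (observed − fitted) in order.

x=0: ŷ = -7 + 5.5·0 = -7; e = -9 − (-7) = -2
x=2: ŷ = -7 + 5.5·2 = 4; e = 4 − 4 = 0
x=3: ŷ = -7 + 5.5·3 = 9.5; e = 13.5 − 9.5 = 4
x=4: ŷ = -7 + 5.5·4 = 15; e = 18 − 15 = 3
x=5: ŷ = -7 + 5.5·5 = 20.5; e = 16.5 − 20.5 = -4
x=7: ŷ = -7 + 5.5·7 = 31.5; e = 28.5 − 31.5 = -3
x=8: ŷ = -7 + 5.5·8 = 37; e = 38 − 37 = 1
x=9: ŷ = -7 + 5.5·9 = 42.5; e = 43.5 − 42.5 = 1

-2, 0, 4, 3, -4, -3, 1, 1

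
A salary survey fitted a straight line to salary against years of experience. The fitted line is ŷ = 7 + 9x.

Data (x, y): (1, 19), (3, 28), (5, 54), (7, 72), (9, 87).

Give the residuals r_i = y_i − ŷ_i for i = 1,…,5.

x=1: ŷ = 7 + 9·1 = 16; r = 19 − 16 = 3
x=3: ŷ = 7 + 9·3 = 34; r = 28 − 34 = -6
x=5: ŷ = 7 + 9·5 = 52; r = 54 − 52 = 2
x=7: ŷ = 7 + 9·7 = 70; r = 72 − 70 = 2
x=9: ŷ = 7 + 9·9 = 88; r = 87 − 88 = -1

3, -6, 2, 2, -1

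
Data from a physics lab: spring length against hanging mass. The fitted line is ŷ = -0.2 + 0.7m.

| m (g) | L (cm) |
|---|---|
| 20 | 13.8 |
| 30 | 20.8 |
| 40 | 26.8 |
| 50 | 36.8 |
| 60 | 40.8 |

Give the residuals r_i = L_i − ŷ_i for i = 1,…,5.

0, 0, -1, 2, -1

m=20: ŷ = -0.2 + 0.7·20 = 13.8; r = 13.8 − 13.8 = 0
m=30: ŷ = -0.2 + 0.7·30 = 20.8; r = 20.8 − 20.8 = 0
m=40: ŷ = -0.2 + 0.7·40 = 27.8; r = 26.8 − 27.8 = -1
m=50: ŷ = -0.2 + 0.7·50 = 34.8; r = 36.8 − 34.8 = 2
m=60: ŷ = -0.2 + 0.7·60 = 41.8; r = 40.8 − 41.8 = -1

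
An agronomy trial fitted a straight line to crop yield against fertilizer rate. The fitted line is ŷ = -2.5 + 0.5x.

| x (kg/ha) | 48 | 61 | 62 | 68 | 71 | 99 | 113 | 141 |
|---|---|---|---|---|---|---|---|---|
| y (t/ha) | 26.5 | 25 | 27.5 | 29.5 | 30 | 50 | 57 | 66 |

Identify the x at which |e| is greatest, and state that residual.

x=48: ŷ = -2.5 + 0.5·48 = 21.5; e = 26.5 − 21.5 = 5
x=61: ŷ = -2.5 + 0.5·61 = 28; e = 25 − 28 = -3
x=62: ŷ = -2.5 + 0.5·62 = 28.5; e = 27.5 − 28.5 = -1
x=68: ŷ = -2.5 + 0.5·68 = 31.5; e = 29.5 − 31.5 = -2
x=71: ŷ = -2.5 + 0.5·71 = 33; e = 30 − 33 = -3
x=99: ŷ = -2.5 + 0.5·99 = 47; e = 50 − 47 = 3
x=113: ŷ = -2.5 + 0.5·113 = 54; e = 57 − 54 = 3
x=141: ŷ = -2.5 + 0.5·141 = 68; e = 66 − 68 = -2
Largest |e| is 5 at x = 48, residual 5.

x = 48, e = 5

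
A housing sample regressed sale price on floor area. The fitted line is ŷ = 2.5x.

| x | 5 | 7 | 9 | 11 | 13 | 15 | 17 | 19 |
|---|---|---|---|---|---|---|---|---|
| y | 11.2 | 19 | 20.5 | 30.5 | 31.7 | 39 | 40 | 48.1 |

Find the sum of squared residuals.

SSE = 26.44

x=5: ŷ = 2.5·5 = 12.5; r = 11.2 − 12.5 = -1.3
x=7: ŷ = 2.5·7 = 17.5; r = 19 − 17.5 = 1.5
x=9: ŷ = 2.5·9 = 22.5; r = 20.5 − 22.5 = -2
x=11: ŷ = 2.5·11 = 27.5; r = 30.5 − 27.5 = 3
x=13: ŷ = 2.5·13 = 32.5; r = 31.7 − 32.5 = -0.8
x=15: ŷ = 2.5·15 = 37.5; r = 39 − 37.5 = 1.5
x=17: ŷ = 2.5·17 = 42.5; r = 40 − 42.5 = -2.5
x=19: ŷ = 2.5·19 = 47.5; r = 48.1 − 47.5 = 0.6
SSE = 1.69 + 2.25 + 4 + 9 + 0.64 + 2.25 + 6.25 + 0.36 = 26.44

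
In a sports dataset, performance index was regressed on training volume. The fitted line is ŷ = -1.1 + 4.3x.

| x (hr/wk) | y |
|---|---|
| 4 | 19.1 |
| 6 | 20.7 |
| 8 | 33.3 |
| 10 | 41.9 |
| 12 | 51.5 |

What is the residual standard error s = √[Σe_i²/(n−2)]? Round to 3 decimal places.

s = 2.944

x=4: ŷ = -1.1 + 4.3·4 = 16.1; e = 19.1 − 16.1 = 3
x=6: ŷ = -1.1 + 4.3·6 = 24.7; e = 20.7 − 24.7 = -4
x=8: ŷ = -1.1 + 4.3·8 = 33.3; e = 33.3 − 33.3 = 0
x=10: ŷ = -1.1 + 4.3·10 = 41.9; e = 41.9 − 41.9 = 0
x=12: ŷ = -1.1 + 4.3·12 = 50.5; e = 51.5 − 50.5 = 1
SSE = 9 + 16 + 0 + 0 + 1 = 26
s = √(26/3) = √8.66667 ≈ 2.944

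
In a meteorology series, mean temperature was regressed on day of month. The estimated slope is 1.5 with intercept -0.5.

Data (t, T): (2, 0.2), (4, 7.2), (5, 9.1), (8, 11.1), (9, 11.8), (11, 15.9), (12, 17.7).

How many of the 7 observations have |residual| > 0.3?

t=2: ŷ = -0.5 + 1.5·2 = 2.5; e = 0.2 − 2.5 = -2.3
t=4: ŷ = -0.5 + 1.5·4 = 5.5; e = 7.2 − 5.5 = 1.7
t=5: ŷ = -0.5 + 1.5·5 = 7; e = 9.1 − 7 = 2.1
t=8: ŷ = -0.5 + 1.5·8 = 11.5; e = 11.1 − 11.5 = -0.4
t=9: ŷ = -0.5 + 1.5·9 = 13; e = 11.8 − 13 = -1.2
t=11: ŷ = -0.5 + 1.5·11 = 16; e = 15.9 − 16 = -0.1
t=12: ŷ = -0.5 + 1.5·12 = 17.5; e = 17.7 − 17.5 = 0.2
|e| > 0.3: t=2 (|e|=2.3), t=4 (|e|=1.7), t=5 (|e|=2.1), t=8 (|e|=0.4), t=9 (|e|=1.2) → 5

5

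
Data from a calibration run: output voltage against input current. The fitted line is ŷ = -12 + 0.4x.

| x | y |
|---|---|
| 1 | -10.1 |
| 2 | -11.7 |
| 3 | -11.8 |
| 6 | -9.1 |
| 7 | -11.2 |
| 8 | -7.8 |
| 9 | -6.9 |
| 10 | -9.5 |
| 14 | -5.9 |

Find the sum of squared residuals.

SSE = 13.5

x=1: ŷ = -12 + 0.4·1 = -11.6; e = -10.1 − (-11.6) = 1.5
x=2: ŷ = -12 + 0.4·2 = -11.2; e = -11.7 − (-11.2) = -0.5
x=3: ŷ = -12 + 0.4·3 = -10.8; e = -11.8 − (-10.8) = -1
x=6: ŷ = -12 + 0.4·6 = -9.6; e = -9.1 − (-9.6) = 0.5
x=7: ŷ = -12 + 0.4·7 = -9.2; e = -11.2 − (-9.2) = -2
x=8: ŷ = -12 + 0.4·8 = -8.8; e = -7.8 − (-8.8) = 1
x=9: ŷ = -12 + 0.4·9 = -8.4; e = -6.9 − (-8.4) = 1.5
x=10: ŷ = -12 + 0.4·10 = -8; e = -9.5 − (-8) = -1.5
x=14: ŷ = -12 + 0.4·14 = -6.4; e = -5.9 − (-6.4) = 0.5
SSE = 2.25 + 0.25 + 1 + 0.25 + 4 + 1 + 2.25 + 2.25 + 0.25 = 13.5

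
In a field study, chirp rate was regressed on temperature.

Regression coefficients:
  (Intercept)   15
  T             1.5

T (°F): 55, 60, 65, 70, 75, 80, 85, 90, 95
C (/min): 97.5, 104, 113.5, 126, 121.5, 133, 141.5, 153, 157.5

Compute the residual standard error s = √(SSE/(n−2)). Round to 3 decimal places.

T=55: Ĉ = 15 + 1.5·55 = 97.5; r = 97.5 − 97.5 = 0
T=60: Ĉ = 15 + 1.5·60 = 105; r = 104 − 105 = -1
T=65: Ĉ = 15 + 1.5·65 = 112.5; r = 113.5 − 112.5 = 1
T=70: Ĉ = 15 + 1.5·70 = 120; r = 126 − 120 = 6
T=75: Ĉ = 15 + 1.5·75 = 127.5; r = 121.5 − 127.5 = -6
T=80: Ĉ = 15 + 1.5·80 = 135; r = 133 − 135 = -2
T=85: Ĉ = 15 + 1.5·85 = 142.5; r = 141.5 − 142.5 = -1
T=90: Ĉ = 15 + 1.5·90 = 150; r = 153 − 150 = 3
T=95: Ĉ = 15 + 1.5·95 = 157.5; r = 157.5 − 157.5 = 0
SSE = 0 + 1 + 1 + 36 + 36 + 4 + 1 + 9 + 0 = 88
s = √(88/7) = √12.5714 ≈ 3.546

s = 3.546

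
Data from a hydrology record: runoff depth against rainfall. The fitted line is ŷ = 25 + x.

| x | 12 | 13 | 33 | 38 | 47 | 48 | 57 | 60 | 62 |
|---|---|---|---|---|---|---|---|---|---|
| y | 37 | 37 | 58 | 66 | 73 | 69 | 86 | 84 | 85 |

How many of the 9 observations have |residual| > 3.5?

x=12: ŷ = 25 + 12 = 37; e = 37 − 37 = 0
x=13: ŷ = 25 + 13 = 38; e = 37 − 38 = -1
x=33: ŷ = 25 + 33 = 58; e = 58 − 58 = 0
x=38: ŷ = 25 + 38 = 63; e = 66 − 63 = 3
x=47: ŷ = 25 + 47 = 72; e = 73 − 72 = 1
x=48: ŷ = 25 + 48 = 73; e = 69 − 73 = -4
x=57: ŷ = 25 + 57 = 82; e = 86 − 82 = 4
x=60: ŷ = 25 + 60 = 85; e = 84 − 85 = -1
x=62: ŷ = 25 + 62 = 87; e = 85 − 87 = -2
|e| > 3.5: x=48 (|e|=4), x=57 (|e|=4) → 2

2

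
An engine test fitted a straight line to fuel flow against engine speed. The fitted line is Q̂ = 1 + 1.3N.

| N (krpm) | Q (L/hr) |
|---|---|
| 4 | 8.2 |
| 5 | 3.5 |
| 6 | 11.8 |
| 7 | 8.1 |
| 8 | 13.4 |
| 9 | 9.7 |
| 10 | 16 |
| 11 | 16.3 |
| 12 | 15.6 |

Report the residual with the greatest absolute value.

r = -4

N=4: Q̂ = 1 + 1.3·4 = 6.2; r = 8.2 − 6.2 = 2
N=5: Q̂ = 1 + 1.3·5 = 7.5; r = 3.5 − 7.5 = -4
N=6: Q̂ = 1 + 1.3·6 = 8.8; r = 11.8 − 8.8 = 3
N=7: Q̂ = 1 + 1.3·7 = 10.1; r = 8.1 − 10.1 = -2
N=8: Q̂ = 1 + 1.3·8 = 11.4; r = 13.4 − 11.4 = 2
N=9: Q̂ = 1 + 1.3·9 = 12.7; r = 9.7 − 12.7 = -3
N=10: Q̂ = 1 + 1.3·10 = 14; r = 16 − 14 = 2
N=11: Q̂ = 1 + 1.3·11 = 15.3; r = 16.3 − 15.3 = 1
N=12: Q̂ = 1 + 1.3·12 = 16.6; r = 15.6 − 16.6 = -1
Largest |r| is 4 at N = 5, residual -4.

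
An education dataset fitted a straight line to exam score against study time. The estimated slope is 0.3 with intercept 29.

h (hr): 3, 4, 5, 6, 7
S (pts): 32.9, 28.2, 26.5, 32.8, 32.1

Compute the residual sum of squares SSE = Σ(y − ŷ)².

h=3: ŷ = 29 + 0.3·3 = 29.9; e = 32.9 − 29.9 = 3
h=4: ŷ = 29 + 0.3·4 = 30.2; e = 28.2 − 30.2 = -2
h=5: ŷ = 29 + 0.3·5 = 30.5; e = 26.5 − 30.5 = -4
h=6: ŷ = 29 + 0.3·6 = 30.8; e = 32.8 − 30.8 = 2
h=7: ŷ = 29 + 0.3·7 = 31.1; e = 32.1 − 31.1 = 1
SSE = 9 + 4 + 16 + 4 + 1 = 34

SSE = 34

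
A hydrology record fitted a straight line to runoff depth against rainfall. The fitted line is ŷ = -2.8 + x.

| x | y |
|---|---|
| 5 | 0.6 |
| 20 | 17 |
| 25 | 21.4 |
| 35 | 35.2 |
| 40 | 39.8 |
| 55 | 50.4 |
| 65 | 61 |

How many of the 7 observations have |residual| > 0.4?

6

x=5: ŷ = -2.8 + 5 = 2.2; e = 0.6 − 2.2 = -1.6
x=20: ŷ = -2.8 + 20 = 17.2; e = 17 − 17.2 = -0.2
x=25: ŷ = -2.8 + 25 = 22.2; e = 21.4 − 22.2 = -0.8
x=35: ŷ = -2.8 + 35 = 32.2; e = 35.2 − 32.2 = 3
x=40: ŷ = -2.8 + 40 = 37.2; e = 39.8 − 37.2 = 2.6
x=55: ŷ = -2.8 + 55 = 52.2; e = 50.4 − 52.2 = -1.8
x=65: ŷ = -2.8 + 65 = 62.2; e = 61 − 62.2 = -1.2
|e| > 0.4: x=5 (|e|=1.6), x=25 (|e|=0.8), x=35 (|e|=3), x=40 (|e|=2.6), x=55 (|e|=1.8), x=65 (|e|=1.2) → 6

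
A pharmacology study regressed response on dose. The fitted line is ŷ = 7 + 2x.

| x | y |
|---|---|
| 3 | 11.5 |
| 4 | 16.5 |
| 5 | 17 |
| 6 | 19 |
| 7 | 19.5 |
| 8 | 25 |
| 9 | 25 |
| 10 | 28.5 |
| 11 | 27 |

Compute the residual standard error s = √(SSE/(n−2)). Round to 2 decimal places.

s = 1.56

x=3: ŷ = 7 + 2·3 = 13; e = 11.5 − 13 = -1.5
x=4: ŷ = 7 + 2·4 = 15; e = 16.5 − 15 = 1.5
x=5: ŷ = 7 + 2·5 = 17; e = 17 − 17 = 0
x=6: ŷ = 7 + 2·6 = 19; e = 19 − 19 = 0
x=7: ŷ = 7 + 2·7 = 21; e = 19.5 − 21 = -1.5
x=8: ŷ = 7 + 2·8 = 23; e = 25 − 23 = 2
x=9: ŷ = 7 + 2·9 = 25; e = 25 − 25 = 0
x=10: ŷ = 7 + 2·10 = 27; e = 28.5 − 27 = 1.5
x=11: ŷ = 7 + 2·11 = 29; e = 27 − 29 = -2
SSE = 2.25 + 2.25 + 0 + 0 + 2.25 + 4 + 0 + 2.25 + 4 = 17
s = √(17/7) = √2.42857 ≈ 1.56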